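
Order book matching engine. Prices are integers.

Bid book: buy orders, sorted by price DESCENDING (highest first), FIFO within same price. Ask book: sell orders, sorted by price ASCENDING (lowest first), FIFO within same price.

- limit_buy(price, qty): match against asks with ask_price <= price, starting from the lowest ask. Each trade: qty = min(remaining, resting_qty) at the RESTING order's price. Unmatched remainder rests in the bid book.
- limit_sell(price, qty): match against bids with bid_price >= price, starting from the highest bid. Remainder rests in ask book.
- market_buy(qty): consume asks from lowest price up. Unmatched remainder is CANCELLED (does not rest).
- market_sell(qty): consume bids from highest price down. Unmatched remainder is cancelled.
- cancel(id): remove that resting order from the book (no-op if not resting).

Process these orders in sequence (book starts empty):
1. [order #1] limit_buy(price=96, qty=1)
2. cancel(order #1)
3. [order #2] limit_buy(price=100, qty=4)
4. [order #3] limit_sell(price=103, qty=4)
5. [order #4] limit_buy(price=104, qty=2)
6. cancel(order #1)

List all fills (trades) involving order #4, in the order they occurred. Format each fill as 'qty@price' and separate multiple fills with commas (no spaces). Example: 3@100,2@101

After op 1 [order #1] limit_buy(price=96, qty=1): fills=none; bids=[#1:1@96] asks=[-]
After op 2 cancel(order #1): fills=none; bids=[-] asks=[-]
After op 3 [order #2] limit_buy(price=100, qty=4): fills=none; bids=[#2:4@100] asks=[-]
After op 4 [order #3] limit_sell(price=103, qty=4): fills=none; bids=[#2:4@100] asks=[#3:4@103]
After op 5 [order #4] limit_buy(price=104, qty=2): fills=#4x#3:2@103; bids=[#2:4@100] asks=[#3:2@103]
After op 6 cancel(order #1): fills=none; bids=[#2:4@100] asks=[#3:2@103]

Answer: 2@103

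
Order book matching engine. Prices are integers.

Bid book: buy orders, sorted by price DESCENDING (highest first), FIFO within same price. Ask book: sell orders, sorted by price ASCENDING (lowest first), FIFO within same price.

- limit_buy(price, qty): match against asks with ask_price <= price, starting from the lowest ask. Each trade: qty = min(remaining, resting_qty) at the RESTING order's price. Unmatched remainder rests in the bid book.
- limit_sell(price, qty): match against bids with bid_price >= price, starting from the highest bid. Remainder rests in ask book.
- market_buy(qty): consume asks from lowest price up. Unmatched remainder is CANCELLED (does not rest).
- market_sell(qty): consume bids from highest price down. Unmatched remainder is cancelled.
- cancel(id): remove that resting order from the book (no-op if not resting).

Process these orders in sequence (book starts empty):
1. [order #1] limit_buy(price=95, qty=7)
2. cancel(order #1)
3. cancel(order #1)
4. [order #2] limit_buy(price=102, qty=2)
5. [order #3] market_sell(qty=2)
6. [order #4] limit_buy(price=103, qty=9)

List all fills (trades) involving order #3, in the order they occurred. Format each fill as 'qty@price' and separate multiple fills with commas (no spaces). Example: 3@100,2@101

Answer: 2@102

Derivation:
After op 1 [order #1] limit_buy(price=95, qty=7): fills=none; bids=[#1:7@95] asks=[-]
After op 2 cancel(order #1): fills=none; bids=[-] asks=[-]
After op 3 cancel(order #1): fills=none; bids=[-] asks=[-]
After op 4 [order #2] limit_buy(price=102, qty=2): fills=none; bids=[#2:2@102] asks=[-]
After op 5 [order #3] market_sell(qty=2): fills=#2x#3:2@102; bids=[-] asks=[-]
After op 6 [order #4] limit_buy(price=103, qty=9): fills=none; bids=[#4:9@103] asks=[-]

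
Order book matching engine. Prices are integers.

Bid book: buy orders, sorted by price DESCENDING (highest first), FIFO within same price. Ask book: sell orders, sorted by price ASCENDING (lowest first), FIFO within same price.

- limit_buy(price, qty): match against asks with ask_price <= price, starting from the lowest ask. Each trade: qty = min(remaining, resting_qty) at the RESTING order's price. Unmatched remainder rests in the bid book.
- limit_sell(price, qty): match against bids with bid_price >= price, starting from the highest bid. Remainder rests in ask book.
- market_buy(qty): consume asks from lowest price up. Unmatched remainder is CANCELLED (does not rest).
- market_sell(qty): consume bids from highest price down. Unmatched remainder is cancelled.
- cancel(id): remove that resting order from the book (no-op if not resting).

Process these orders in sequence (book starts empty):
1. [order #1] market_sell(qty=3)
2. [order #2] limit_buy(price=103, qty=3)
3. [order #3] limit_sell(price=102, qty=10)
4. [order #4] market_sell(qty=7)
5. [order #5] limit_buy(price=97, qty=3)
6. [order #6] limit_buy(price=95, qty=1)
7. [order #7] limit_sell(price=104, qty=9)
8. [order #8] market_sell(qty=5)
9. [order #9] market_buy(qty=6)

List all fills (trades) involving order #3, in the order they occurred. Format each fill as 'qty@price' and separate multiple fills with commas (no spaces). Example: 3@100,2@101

After op 1 [order #1] market_sell(qty=3): fills=none; bids=[-] asks=[-]
After op 2 [order #2] limit_buy(price=103, qty=3): fills=none; bids=[#2:3@103] asks=[-]
After op 3 [order #3] limit_sell(price=102, qty=10): fills=#2x#3:3@103; bids=[-] asks=[#3:7@102]
After op 4 [order #4] market_sell(qty=7): fills=none; bids=[-] asks=[#3:7@102]
After op 5 [order #5] limit_buy(price=97, qty=3): fills=none; bids=[#5:3@97] asks=[#3:7@102]
After op 6 [order #6] limit_buy(price=95, qty=1): fills=none; bids=[#5:3@97 #6:1@95] asks=[#3:7@102]
After op 7 [order #7] limit_sell(price=104, qty=9): fills=none; bids=[#5:3@97 #6:1@95] asks=[#3:7@102 #7:9@104]
After op 8 [order #8] market_sell(qty=5): fills=#5x#8:3@97 #6x#8:1@95; bids=[-] asks=[#3:7@102 #7:9@104]
After op 9 [order #9] market_buy(qty=6): fills=#9x#3:6@102; bids=[-] asks=[#3:1@102 #7:9@104]

Answer: 3@103,6@102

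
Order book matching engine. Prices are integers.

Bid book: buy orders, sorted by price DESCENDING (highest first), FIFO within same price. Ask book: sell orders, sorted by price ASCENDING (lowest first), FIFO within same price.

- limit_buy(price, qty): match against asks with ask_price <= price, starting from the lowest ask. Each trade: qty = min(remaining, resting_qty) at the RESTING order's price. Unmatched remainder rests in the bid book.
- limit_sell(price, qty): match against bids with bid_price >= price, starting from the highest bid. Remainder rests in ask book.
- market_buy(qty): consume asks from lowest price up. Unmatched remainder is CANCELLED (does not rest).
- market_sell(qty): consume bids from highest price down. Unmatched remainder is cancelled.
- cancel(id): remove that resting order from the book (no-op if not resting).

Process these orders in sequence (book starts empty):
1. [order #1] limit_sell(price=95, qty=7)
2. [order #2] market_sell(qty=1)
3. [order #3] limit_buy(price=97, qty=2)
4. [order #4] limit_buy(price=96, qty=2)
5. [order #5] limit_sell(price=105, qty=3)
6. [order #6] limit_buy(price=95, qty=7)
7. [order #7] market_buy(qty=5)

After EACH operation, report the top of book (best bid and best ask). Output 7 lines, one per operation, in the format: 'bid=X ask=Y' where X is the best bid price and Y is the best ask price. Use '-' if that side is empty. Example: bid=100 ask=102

Answer: bid=- ask=95
bid=- ask=95
bid=- ask=95
bid=- ask=95
bid=- ask=95
bid=95 ask=105
bid=95 ask=-

Derivation:
After op 1 [order #1] limit_sell(price=95, qty=7): fills=none; bids=[-] asks=[#1:7@95]
After op 2 [order #2] market_sell(qty=1): fills=none; bids=[-] asks=[#1:7@95]
After op 3 [order #3] limit_buy(price=97, qty=2): fills=#3x#1:2@95; bids=[-] asks=[#1:5@95]
After op 4 [order #4] limit_buy(price=96, qty=2): fills=#4x#1:2@95; bids=[-] asks=[#1:3@95]
After op 5 [order #5] limit_sell(price=105, qty=3): fills=none; bids=[-] asks=[#1:3@95 #5:3@105]
After op 6 [order #6] limit_buy(price=95, qty=7): fills=#6x#1:3@95; bids=[#6:4@95] asks=[#5:3@105]
After op 7 [order #7] market_buy(qty=5): fills=#7x#5:3@105; bids=[#6:4@95] asks=[-]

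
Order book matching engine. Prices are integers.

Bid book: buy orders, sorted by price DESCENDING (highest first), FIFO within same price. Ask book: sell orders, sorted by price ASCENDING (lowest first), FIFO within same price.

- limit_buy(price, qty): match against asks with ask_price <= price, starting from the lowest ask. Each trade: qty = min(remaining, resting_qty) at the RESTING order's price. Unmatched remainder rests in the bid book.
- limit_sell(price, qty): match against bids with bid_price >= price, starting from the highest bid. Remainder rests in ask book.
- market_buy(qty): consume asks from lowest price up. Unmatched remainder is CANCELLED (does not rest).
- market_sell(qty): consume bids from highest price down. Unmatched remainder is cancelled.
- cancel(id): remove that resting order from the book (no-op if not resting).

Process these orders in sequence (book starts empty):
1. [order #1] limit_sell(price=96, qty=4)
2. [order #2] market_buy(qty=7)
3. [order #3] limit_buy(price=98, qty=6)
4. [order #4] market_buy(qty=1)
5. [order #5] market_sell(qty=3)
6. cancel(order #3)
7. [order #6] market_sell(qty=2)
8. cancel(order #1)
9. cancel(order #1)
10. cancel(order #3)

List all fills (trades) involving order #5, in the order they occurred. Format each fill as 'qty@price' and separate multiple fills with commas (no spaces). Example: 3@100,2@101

Answer: 3@98

Derivation:
After op 1 [order #1] limit_sell(price=96, qty=4): fills=none; bids=[-] asks=[#1:4@96]
After op 2 [order #2] market_buy(qty=7): fills=#2x#1:4@96; bids=[-] asks=[-]
After op 3 [order #3] limit_buy(price=98, qty=6): fills=none; bids=[#3:6@98] asks=[-]
After op 4 [order #4] market_buy(qty=1): fills=none; bids=[#3:6@98] asks=[-]
After op 5 [order #5] market_sell(qty=3): fills=#3x#5:3@98; bids=[#3:3@98] asks=[-]
After op 6 cancel(order #3): fills=none; bids=[-] asks=[-]
After op 7 [order #6] market_sell(qty=2): fills=none; bids=[-] asks=[-]
After op 8 cancel(order #1): fills=none; bids=[-] asks=[-]
After op 9 cancel(order #1): fills=none; bids=[-] asks=[-]
After op 10 cancel(order #3): fills=none; bids=[-] asks=[-]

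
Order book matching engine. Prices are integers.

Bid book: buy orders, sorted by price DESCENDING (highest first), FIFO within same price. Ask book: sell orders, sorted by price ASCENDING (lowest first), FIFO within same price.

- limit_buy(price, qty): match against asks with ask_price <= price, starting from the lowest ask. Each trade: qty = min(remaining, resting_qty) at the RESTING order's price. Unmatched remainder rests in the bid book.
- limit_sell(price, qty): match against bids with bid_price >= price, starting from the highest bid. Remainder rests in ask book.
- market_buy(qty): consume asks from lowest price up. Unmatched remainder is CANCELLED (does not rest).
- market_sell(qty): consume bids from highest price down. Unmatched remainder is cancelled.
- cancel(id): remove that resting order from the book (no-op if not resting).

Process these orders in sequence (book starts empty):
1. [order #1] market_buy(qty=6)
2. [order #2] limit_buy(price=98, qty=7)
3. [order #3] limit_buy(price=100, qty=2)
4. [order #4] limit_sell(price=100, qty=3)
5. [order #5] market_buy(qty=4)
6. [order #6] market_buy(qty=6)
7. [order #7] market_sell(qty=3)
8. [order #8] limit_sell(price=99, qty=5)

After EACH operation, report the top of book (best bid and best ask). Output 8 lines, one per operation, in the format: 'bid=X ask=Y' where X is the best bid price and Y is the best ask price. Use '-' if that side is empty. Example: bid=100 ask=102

Answer: bid=- ask=-
bid=98 ask=-
bid=100 ask=-
bid=98 ask=100
bid=98 ask=-
bid=98 ask=-
bid=98 ask=-
bid=98 ask=99

Derivation:
After op 1 [order #1] market_buy(qty=6): fills=none; bids=[-] asks=[-]
After op 2 [order #2] limit_buy(price=98, qty=7): fills=none; bids=[#2:7@98] asks=[-]
After op 3 [order #3] limit_buy(price=100, qty=2): fills=none; bids=[#3:2@100 #2:7@98] asks=[-]
After op 4 [order #4] limit_sell(price=100, qty=3): fills=#3x#4:2@100; bids=[#2:7@98] asks=[#4:1@100]
After op 5 [order #5] market_buy(qty=4): fills=#5x#4:1@100; bids=[#2:7@98] asks=[-]
After op 6 [order #6] market_buy(qty=6): fills=none; bids=[#2:7@98] asks=[-]
After op 7 [order #7] market_sell(qty=3): fills=#2x#7:3@98; bids=[#2:4@98] asks=[-]
After op 8 [order #8] limit_sell(price=99, qty=5): fills=none; bids=[#2:4@98] asks=[#8:5@99]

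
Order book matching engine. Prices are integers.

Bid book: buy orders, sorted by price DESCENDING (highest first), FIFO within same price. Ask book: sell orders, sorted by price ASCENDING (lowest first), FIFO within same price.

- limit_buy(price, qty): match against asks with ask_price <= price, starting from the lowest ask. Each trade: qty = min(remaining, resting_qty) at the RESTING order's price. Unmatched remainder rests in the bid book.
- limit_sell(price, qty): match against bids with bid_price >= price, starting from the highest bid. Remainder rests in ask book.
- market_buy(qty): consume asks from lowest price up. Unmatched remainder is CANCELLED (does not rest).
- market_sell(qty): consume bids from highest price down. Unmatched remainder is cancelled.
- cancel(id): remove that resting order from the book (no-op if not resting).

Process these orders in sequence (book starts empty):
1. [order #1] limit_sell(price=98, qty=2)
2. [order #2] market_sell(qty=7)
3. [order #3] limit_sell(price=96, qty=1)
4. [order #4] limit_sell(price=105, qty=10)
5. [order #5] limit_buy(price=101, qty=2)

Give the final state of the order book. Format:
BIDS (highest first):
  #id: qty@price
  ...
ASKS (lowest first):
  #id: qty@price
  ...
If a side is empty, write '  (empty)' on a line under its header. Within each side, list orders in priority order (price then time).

After op 1 [order #1] limit_sell(price=98, qty=2): fills=none; bids=[-] asks=[#1:2@98]
After op 2 [order #2] market_sell(qty=7): fills=none; bids=[-] asks=[#1:2@98]
After op 3 [order #3] limit_sell(price=96, qty=1): fills=none; bids=[-] asks=[#3:1@96 #1:2@98]
After op 4 [order #4] limit_sell(price=105, qty=10): fills=none; bids=[-] asks=[#3:1@96 #1:2@98 #4:10@105]
After op 5 [order #5] limit_buy(price=101, qty=2): fills=#5x#3:1@96 #5x#1:1@98; bids=[-] asks=[#1:1@98 #4:10@105]

Answer: BIDS (highest first):
  (empty)
ASKS (lowest first):
  #1: 1@98
  #4: 10@105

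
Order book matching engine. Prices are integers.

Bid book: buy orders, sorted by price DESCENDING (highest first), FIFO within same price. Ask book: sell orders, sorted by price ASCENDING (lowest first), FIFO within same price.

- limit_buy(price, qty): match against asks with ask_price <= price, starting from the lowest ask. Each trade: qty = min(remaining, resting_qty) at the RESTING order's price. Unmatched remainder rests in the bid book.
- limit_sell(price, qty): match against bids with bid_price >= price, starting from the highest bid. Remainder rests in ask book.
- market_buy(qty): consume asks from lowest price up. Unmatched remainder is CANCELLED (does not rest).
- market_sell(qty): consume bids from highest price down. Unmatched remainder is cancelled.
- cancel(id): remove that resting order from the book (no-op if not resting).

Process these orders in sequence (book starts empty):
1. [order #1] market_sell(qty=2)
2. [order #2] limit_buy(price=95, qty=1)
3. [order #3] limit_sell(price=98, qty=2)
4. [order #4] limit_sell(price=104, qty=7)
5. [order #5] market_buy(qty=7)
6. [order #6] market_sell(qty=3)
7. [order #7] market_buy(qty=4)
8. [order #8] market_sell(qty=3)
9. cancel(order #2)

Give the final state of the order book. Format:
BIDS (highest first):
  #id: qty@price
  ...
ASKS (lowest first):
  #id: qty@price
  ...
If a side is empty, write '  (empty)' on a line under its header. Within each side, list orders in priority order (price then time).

Answer: BIDS (highest first):
  (empty)
ASKS (lowest first):
  (empty)

Derivation:
After op 1 [order #1] market_sell(qty=2): fills=none; bids=[-] asks=[-]
After op 2 [order #2] limit_buy(price=95, qty=1): fills=none; bids=[#2:1@95] asks=[-]
After op 3 [order #3] limit_sell(price=98, qty=2): fills=none; bids=[#2:1@95] asks=[#3:2@98]
After op 4 [order #4] limit_sell(price=104, qty=7): fills=none; bids=[#2:1@95] asks=[#3:2@98 #4:7@104]
After op 5 [order #5] market_buy(qty=7): fills=#5x#3:2@98 #5x#4:5@104; bids=[#2:1@95] asks=[#4:2@104]
After op 6 [order #6] market_sell(qty=3): fills=#2x#6:1@95; bids=[-] asks=[#4:2@104]
After op 7 [order #7] market_buy(qty=4): fills=#7x#4:2@104; bids=[-] asks=[-]
After op 8 [order #8] market_sell(qty=3): fills=none; bids=[-] asks=[-]
After op 9 cancel(order #2): fills=none; bids=[-] asks=[-]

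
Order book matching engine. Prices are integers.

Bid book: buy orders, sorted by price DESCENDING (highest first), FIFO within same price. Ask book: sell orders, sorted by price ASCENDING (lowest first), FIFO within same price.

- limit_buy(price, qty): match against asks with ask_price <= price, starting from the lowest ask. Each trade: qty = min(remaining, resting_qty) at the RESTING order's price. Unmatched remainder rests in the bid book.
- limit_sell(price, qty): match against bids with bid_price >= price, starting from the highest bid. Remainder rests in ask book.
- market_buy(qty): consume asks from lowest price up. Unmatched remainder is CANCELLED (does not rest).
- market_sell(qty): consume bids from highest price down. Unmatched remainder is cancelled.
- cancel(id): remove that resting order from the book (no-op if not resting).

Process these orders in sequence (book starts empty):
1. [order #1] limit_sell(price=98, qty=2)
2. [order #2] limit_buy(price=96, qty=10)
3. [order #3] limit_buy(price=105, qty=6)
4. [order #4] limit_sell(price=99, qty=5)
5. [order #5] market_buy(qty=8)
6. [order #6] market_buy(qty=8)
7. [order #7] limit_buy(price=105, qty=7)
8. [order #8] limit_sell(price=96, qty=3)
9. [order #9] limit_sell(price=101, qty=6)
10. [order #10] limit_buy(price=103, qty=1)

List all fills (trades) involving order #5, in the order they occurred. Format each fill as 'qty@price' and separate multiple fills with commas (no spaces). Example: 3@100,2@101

Answer: 1@99

Derivation:
After op 1 [order #1] limit_sell(price=98, qty=2): fills=none; bids=[-] asks=[#1:2@98]
After op 2 [order #2] limit_buy(price=96, qty=10): fills=none; bids=[#2:10@96] asks=[#1:2@98]
After op 3 [order #3] limit_buy(price=105, qty=6): fills=#3x#1:2@98; bids=[#3:4@105 #2:10@96] asks=[-]
After op 4 [order #4] limit_sell(price=99, qty=5): fills=#3x#4:4@105; bids=[#2:10@96] asks=[#4:1@99]
After op 5 [order #5] market_buy(qty=8): fills=#5x#4:1@99; bids=[#2:10@96] asks=[-]
After op 6 [order #6] market_buy(qty=8): fills=none; bids=[#2:10@96] asks=[-]
After op 7 [order #7] limit_buy(price=105, qty=7): fills=none; bids=[#7:7@105 #2:10@96] asks=[-]
After op 8 [order #8] limit_sell(price=96, qty=3): fills=#7x#8:3@105; bids=[#7:4@105 #2:10@96] asks=[-]
After op 9 [order #9] limit_sell(price=101, qty=6): fills=#7x#9:4@105; bids=[#2:10@96] asks=[#9:2@101]
After op 10 [order #10] limit_buy(price=103, qty=1): fills=#10x#9:1@101; bids=[#2:10@96] asks=[#9:1@101]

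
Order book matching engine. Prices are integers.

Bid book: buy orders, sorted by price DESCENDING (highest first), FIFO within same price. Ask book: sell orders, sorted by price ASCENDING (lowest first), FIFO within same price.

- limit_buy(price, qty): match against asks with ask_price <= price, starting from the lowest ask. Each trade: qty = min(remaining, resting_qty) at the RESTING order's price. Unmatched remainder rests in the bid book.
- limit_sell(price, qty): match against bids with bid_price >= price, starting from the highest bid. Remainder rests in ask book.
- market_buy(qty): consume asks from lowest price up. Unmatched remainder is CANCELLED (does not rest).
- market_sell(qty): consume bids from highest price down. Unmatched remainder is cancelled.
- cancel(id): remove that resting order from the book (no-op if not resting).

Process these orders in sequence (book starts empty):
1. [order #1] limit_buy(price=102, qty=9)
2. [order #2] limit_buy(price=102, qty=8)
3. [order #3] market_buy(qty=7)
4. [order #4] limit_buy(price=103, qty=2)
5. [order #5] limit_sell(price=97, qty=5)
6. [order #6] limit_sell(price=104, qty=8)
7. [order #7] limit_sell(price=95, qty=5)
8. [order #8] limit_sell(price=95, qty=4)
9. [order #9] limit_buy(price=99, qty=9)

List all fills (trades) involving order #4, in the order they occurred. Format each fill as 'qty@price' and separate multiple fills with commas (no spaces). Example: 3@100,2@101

Answer: 2@103

Derivation:
After op 1 [order #1] limit_buy(price=102, qty=9): fills=none; bids=[#1:9@102] asks=[-]
After op 2 [order #2] limit_buy(price=102, qty=8): fills=none; bids=[#1:9@102 #2:8@102] asks=[-]
After op 3 [order #3] market_buy(qty=7): fills=none; bids=[#1:9@102 #2:8@102] asks=[-]
After op 4 [order #4] limit_buy(price=103, qty=2): fills=none; bids=[#4:2@103 #1:9@102 #2:8@102] asks=[-]
After op 5 [order #5] limit_sell(price=97, qty=5): fills=#4x#5:2@103 #1x#5:3@102; bids=[#1:6@102 #2:8@102] asks=[-]
After op 6 [order #6] limit_sell(price=104, qty=8): fills=none; bids=[#1:6@102 #2:8@102] asks=[#6:8@104]
After op 7 [order #7] limit_sell(price=95, qty=5): fills=#1x#7:5@102; bids=[#1:1@102 #2:8@102] asks=[#6:8@104]
After op 8 [order #8] limit_sell(price=95, qty=4): fills=#1x#8:1@102 #2x#8:3@102; bids=[#2:5@102] asks=[#6:8@104]
After op 9 [order #9] limit_buy(price=99, qty=9): fills=none; bids=[#2:5@102 #9:9@99] asks=[#6:8@104]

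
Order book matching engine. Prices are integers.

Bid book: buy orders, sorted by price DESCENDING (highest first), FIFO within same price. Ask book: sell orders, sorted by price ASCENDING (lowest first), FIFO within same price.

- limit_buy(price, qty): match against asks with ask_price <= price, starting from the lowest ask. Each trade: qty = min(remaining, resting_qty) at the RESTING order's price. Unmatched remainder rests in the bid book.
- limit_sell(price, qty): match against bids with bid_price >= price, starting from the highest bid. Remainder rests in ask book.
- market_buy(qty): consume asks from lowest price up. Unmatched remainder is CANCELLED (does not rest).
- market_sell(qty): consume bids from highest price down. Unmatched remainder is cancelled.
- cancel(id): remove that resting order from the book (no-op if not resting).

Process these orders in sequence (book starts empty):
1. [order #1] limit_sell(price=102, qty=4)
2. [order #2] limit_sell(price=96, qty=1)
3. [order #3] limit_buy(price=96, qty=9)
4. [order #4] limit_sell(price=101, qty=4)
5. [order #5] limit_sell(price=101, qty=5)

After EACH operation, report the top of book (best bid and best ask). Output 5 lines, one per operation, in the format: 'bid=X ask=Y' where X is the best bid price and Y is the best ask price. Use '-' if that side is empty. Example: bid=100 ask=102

Answer: bid=- ask=102
bid=- ask=96
bid=96 ask=102
bid=96 ask=101
bid=96 ask=101

Derivation:
After op 1 [order #1] limit_sell(price=102, qty=4): fills=none; bids=[-] asks=[#1:4@102]
After op 2 [order #2] limit_sell(price=96, qty=1): fills=none; bids=[-] asks=[#2:1@96 #1:4@102]
After op 3 [order #3] limit_buy(price=96, qty=9): fills=#3x#2:1@96; bids=[#3:8@96] asks=[#1:4@102]
After op 4 [order #4] limit_sell(price=101, qty=4): fills=none; bids=[#3:8@96] asks=[#4:4@101 #1:4@102]
After op 5 [order #5] limit_sell(price=101, qty=5): fills=none; bids=[#3:8@96] asks=[#4:4@101 #5:5@101 #1:4@102]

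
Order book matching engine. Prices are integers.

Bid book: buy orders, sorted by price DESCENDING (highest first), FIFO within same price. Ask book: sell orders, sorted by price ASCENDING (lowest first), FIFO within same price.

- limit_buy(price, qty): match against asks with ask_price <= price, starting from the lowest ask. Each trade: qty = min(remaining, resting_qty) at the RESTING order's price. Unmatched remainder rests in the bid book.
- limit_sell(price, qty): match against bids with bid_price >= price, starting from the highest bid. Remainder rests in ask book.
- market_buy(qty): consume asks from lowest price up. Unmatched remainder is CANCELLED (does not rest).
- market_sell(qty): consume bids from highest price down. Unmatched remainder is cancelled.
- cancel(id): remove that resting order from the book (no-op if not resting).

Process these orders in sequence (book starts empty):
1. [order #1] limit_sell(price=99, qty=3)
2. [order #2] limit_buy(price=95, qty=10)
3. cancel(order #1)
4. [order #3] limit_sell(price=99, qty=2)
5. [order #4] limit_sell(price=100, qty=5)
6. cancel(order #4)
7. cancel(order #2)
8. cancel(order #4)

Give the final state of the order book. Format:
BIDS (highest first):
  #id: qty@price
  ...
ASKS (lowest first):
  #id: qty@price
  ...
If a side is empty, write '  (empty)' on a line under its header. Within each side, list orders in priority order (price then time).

Answer: BIDS (highest first):
  (empty)
ASKS (lowest first):
  #3: 2@99

Derivation:
After op 1 [order #1] limit_sell(price=99, qty=3): fills=none; bids=[-] asks=[#1:3@99]
After op 2 [order #2] limit_buy(price=95, qty=10): fills=none; bids=[#2:10@95] asks=[#1:3@99]
After op 3 cancel(order #1): fills=none; bids=[#2:10@95] asks=[-]
After op 4 [order #3] limit_sell(price=99, qty=2): fills=none; bids=[#2:10@95] asks=[#3:2@99]
After op 5 [order #4] limit_sell(price=100, qty=5): fills=none; bids=[#2:10@95] asks=[#3:2@99 #4:5@100]
After op 6 cancel(order #4): fills=none; bids=[#2:10@95] asks=[#3:2@99]
After op 7 cancel(order #2): fills=none; bids=[-] asks=[#3:2@99]
After op 8 cancel(order #4): fills=none; bids=[-] asks=[#3:2@99]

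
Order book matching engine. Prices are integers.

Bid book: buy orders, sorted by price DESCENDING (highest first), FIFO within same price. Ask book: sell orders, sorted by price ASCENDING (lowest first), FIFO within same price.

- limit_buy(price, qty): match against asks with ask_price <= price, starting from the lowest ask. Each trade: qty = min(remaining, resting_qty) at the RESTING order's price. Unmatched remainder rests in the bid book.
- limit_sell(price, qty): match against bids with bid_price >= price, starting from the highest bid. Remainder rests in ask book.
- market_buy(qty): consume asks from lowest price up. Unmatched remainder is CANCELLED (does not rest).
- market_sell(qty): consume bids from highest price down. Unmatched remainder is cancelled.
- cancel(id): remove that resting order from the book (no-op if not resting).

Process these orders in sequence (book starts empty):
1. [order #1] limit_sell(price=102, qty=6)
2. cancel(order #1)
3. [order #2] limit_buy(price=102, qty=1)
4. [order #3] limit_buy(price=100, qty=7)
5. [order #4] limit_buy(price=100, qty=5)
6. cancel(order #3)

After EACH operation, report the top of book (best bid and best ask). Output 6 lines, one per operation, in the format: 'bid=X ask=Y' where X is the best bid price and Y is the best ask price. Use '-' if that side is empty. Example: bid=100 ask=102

Answer: bid=- ask=102
bid=- ask=-
bid=102 ask=-
bid=102 ask=-
bid=102 ask=-
bid=102 ask=-

Derivation:
After op 1 [order #1] limit_sell(price=102, qty=6): fills=none; bids=[-] asks=[#1:6@102]
After op 2 cancel(order #1): fills=none; bids=[-] asks=[-]
After op 3 [order #2] limit_buy(price=102, qty=1): fills=none; bids=[#2:1@102] asks=[-]
After op 4 [order #3] limit_buy(price=100, qty=7): fills=none; bids=[#2:1@102 #3:7@100] asks=[-]
After op 5 [order #4] limit_buy(price=100, qty=5): fills=none; bids=[#2:1@102 #3:7@100 #4:5@100] asks=[-]
After op 6 cancel(order #3): fills=none; bids=[#2:1@102 #4:5@100] asks=[-]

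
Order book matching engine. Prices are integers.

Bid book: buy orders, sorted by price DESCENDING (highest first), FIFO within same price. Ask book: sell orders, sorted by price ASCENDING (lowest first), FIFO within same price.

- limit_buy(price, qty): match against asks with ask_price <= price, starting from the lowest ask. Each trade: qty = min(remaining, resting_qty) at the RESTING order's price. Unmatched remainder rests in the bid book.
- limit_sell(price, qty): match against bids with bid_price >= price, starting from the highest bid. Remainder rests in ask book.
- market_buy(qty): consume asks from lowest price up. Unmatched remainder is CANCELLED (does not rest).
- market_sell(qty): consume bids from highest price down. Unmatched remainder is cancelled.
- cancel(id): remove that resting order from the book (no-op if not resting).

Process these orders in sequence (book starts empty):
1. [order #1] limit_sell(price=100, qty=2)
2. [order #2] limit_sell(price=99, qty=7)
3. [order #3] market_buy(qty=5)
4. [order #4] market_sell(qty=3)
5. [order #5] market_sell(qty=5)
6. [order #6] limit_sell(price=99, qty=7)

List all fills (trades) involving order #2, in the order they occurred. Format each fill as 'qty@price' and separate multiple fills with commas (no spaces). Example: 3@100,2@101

Answer: 5@99

Derivation:
After op 1 [order #1] limit_sell(price=100, qty=2): fills=none; bids=[-] asks=[#1:2@100]
After op 2 [order #2] limit_sell(price=99, qty=7): fills=none; bids=[-] asks=[#2:7@99 #1:2@100]
After op 3 [order #3] market_buy(qty=5): fills=#3x#2:5@99; bids=[-] asks=[#2:2@99 #1:2@100]
After op 4 [order #4] market_sell(qty=3): fills=none; bids=[-] asks=[#2:2@99 #1:2@100]
After op 5 [order #5] market_sell(qty=5): fills=none; bids=[-] asks=[#2:2@99 #1:2@100]
After op 6 [order #6] limit_sell(price=99, qty=7): fills=none; bids=[-] asks=[#2:2@99 #6:7@99 #1:2@100]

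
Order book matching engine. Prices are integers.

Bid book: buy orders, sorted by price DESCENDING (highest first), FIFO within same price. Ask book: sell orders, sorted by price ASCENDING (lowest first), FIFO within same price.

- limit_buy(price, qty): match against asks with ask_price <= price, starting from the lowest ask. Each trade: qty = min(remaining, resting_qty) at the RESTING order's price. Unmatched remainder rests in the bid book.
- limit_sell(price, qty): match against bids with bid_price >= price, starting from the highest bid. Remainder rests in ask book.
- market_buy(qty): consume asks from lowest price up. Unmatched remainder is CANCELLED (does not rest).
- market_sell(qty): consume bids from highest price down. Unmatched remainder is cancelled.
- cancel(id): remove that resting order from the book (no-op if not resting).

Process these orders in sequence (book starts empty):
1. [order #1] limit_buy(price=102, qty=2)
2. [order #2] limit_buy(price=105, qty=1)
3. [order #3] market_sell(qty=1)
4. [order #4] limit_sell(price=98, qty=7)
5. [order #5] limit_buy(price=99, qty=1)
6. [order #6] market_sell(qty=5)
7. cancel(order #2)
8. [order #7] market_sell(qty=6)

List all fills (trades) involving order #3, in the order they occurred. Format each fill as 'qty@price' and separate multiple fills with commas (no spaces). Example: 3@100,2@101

Answer: 1@105

Derivation:
After op 1 [order #1] limit_buy(price=102, qty=2): fills=none; bids=[#1:2@102] asks=[-]
After op 2 [order #2] limit_buy(price=105, qty=1): fills=none; bids=[#2:1@105 #1:2@102] asks=[-]
After op 3 [order #3] market_sell(qty=1): fills=#2x#3:1@105; bids=[#1:2@102] asks=[-]
After op 4 [order #4] limit_sell(price=98, qty=7): fills=#1x#4:2@102; bids=[-] asks=[#4:5@98]
After op 5 [order #5] limit_buy(price=99, qty=1): fills=#5x#4:1@98; bids=[-] asks=[#4:4@98]
After op 6 [order #6] market_sell(qty=5): fills=none; bids=[-] asks=[#4:4@98]
After op 7 cancel(order #2): fills=none; bids=[-] asks=[#4:4@98]
After op 8 [order #7] market_sell(qty=6): fills=none; bids=[-] asks=[#4:4@98]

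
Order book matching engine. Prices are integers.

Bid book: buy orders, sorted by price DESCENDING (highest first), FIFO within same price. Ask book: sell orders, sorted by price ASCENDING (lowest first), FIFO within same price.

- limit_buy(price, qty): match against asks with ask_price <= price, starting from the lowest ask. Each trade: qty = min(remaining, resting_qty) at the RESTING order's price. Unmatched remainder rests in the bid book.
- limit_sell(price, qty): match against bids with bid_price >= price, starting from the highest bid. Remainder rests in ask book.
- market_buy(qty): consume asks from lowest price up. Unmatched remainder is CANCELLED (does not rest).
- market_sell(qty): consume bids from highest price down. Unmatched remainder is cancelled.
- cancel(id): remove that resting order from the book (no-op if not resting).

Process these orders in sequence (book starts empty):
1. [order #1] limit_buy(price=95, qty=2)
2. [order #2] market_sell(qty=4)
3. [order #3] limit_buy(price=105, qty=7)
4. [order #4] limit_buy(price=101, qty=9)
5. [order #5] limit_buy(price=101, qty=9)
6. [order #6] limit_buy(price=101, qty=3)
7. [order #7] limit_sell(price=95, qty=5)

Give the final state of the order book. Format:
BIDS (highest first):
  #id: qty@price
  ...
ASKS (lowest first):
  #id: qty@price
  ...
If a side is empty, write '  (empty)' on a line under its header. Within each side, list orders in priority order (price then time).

Answer: BIDS (highest first):
  #3: 2@105
  #4: 9@101
  #5: 9@101
  #6: 3@101
ASKS (lowest first):
  (empty)

Derivation:
After op 1 [order #1] limit_buy(price=95, qty=2): fills=none; bids=[#1:2@95] asks=[-]
After op 2 [order #2] market_sell(qty=4): fills=#1x#2:2@95; bids=[-] asks=[-]
After op 3 [order #3] limit_buy(price=105, qty=7): fills=none; bids=[#3:7@105] asks=[-]
After op 4 [order #4] limit_buy(price=101, qty=9): fills=none; bids=[#3:7@105 #4:9@101] asks=[-]
After op 5 [order #5] limit_buy(price=101, qty=9): fills=none; bids=[#3:7@105 #4:9@101 #5:9@101] asks=[-]
After op 6 [order #6] limit_buy(price=101, qty=3): fills=none; bids=[#3:7@105 #4:9@101 #5:9@101 #6:3@101] asks=[-]
After op 7 [order #7] limit_sell(price=95, qty=5): fills=#3x#7:5@105; bids=[#3:2@105 #4:9@101 #5:9@101 #6:3@101] asks=[-]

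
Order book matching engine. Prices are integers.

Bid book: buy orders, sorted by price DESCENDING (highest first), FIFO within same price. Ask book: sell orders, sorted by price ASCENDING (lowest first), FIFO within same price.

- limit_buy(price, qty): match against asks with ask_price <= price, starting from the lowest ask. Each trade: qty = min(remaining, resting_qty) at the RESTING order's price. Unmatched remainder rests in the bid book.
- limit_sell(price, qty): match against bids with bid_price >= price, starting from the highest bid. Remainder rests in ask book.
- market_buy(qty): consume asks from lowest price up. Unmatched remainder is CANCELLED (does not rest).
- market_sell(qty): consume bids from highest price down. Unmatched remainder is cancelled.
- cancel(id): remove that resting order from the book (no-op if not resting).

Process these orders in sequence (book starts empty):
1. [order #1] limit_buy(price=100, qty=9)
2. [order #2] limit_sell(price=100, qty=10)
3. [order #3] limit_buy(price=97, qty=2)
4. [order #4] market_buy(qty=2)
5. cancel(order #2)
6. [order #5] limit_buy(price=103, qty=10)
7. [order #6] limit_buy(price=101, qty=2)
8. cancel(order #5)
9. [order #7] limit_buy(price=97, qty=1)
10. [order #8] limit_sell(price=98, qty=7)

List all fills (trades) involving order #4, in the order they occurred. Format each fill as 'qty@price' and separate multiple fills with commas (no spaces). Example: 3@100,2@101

After op 1 [order #1] limit_buy(price=100, qty=9): fills=none; bids=[#1:9@100] asks=[-]
After op 2 [order #2] limit_sell(price=100, qty=10): fills=#1x#2:9@100; bids=[-] asks=[#2:1@100]
After op 3 [order #3] limit_buy(price=97, qty=2): fills=none; bids=[#3:2@97] asks=[#2:1@100]
After op 4 [order #4] market_buy(qty=2): fills=#4x#2:1@100; bids=[#3:2@97] asks=[-]
After op 5 cancel(order #2): fills=none; bids=[#3:2@97] asks=[-]
After op 6 [order #5] limit_buy(price=103, qty=10): fills=none; bids=[#5:10@103 #3:2@97] asks=[-]
After op 7 [order #6] limit_buy(price=101, qty=2): fills=none; bids=[#5:10@103 #6:2@101 #3:2@97] asks=[-]
After op 8 cancel(order #5): fills=none; bids=[#6:2@101 #3:2@97] asks=[-]
After op 9 [order #7] limit_buy(price=97, qty=1): fills=none; bids=[#6:2@101 #3:2@97 #7:1@97] asks=[-]
After op 10 [order #8] limit_sell(price=98, qty=7): fills=#6x#8:2@101; bids=[#3:2@97 #7:1@97] asks=[#8:5@98]

Answer: 1@100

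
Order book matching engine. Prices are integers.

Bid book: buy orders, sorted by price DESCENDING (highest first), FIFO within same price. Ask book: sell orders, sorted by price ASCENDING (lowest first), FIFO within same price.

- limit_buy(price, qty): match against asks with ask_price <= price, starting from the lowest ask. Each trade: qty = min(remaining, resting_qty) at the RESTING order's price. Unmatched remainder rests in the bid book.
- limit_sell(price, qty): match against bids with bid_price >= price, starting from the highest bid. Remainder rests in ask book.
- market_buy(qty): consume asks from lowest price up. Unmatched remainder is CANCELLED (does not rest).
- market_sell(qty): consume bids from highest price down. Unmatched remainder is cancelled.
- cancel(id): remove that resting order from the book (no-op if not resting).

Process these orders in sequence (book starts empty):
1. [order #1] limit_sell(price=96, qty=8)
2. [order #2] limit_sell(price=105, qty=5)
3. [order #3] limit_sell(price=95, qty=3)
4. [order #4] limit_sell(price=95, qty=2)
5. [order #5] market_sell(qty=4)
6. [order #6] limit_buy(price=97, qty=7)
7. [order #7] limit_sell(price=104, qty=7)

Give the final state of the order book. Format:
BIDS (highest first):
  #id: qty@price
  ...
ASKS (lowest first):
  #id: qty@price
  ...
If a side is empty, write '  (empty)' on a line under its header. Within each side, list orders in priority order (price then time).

After op 1 [order #1] limit_sell(price=96, qty=8): fills=none; bids=[-] asks=[#1:8@96]
After op 2 [order #2] limit_sell(price=105, qty=5): fills=none; bids=[-] asks=[#1:8@96 #2:5@105]
After op 3 [order #3] limit_sell(price=95, qty=3): fills=none; bids=[-] asks=[#3:3@95 #1:8@96 #2:5@105]
After op 4 [order #4] limit_sell(price=95, qty=2): fills=none; bids=[-] asks=[#3:3@95 #4:2@95 #1:8@96 #2:5@105]
After op 5 [order #5] market_sell(qty=4): fills=none; bids=[-] asks=[#3:3@95 #4:2@95 #1:8@96 #2:5@105]
After op 6 [order #6] limit_buy(price=97, qty=7): fills=#6x#3:3@95 #6x#4:2@95 #6x#1:2@96; bids=[-] asks=[#1:6@96 #2:5@105]
After op 7 [order #7] limit_sell(price=104, qty=7): fills=none; bids=[-] asks=[#1:6@96 #7:7@104 #2:5@105]

Answer: BIDS (highest first):
  (empty)
ASKS (lowest first):
  #1: 6@96
  #7: 7@104
  #2: 5@105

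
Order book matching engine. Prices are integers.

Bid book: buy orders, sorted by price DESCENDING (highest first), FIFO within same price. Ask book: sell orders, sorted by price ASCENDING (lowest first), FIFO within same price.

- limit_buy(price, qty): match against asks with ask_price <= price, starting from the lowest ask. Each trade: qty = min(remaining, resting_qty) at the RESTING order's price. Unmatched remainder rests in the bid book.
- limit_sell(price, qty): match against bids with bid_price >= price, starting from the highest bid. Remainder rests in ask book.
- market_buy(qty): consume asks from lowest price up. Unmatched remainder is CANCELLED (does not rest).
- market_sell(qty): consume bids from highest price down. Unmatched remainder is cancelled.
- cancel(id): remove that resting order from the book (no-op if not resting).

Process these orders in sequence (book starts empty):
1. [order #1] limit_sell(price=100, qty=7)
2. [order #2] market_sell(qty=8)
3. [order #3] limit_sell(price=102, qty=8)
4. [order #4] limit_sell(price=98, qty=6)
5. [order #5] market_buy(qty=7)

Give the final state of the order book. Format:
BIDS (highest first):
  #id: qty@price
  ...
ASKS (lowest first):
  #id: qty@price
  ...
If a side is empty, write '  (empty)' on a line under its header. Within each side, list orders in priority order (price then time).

Answer: BIDS (highest first):
  (empty)
ASKS (lowest first):
  #1: 6@100
  #3: 8@102

Derivation:
After op 1 [order #1] limit_sell(price=100, qty=7): fills=none; bids=[-] asks=[#1:7@100]
After op 2 [order #2] market_sell(qty=8): fills=none; bids=[-] asks=[#1:7@100]
After op 3 [order #3] limit_sell(price=102, qty=8): fills=none; bids=[-] asks=[#1:7@100 #3:8@102]
After op 4 [order #4] limit_sell(price=98, qty=6): fills=none; bids=[-] asks=[#4:6@98 #1:7@100 #3:8@102]
After op 5 [order #5] market_buy(qty=7): fills=#5x#4:6@98 #5x#1:1@100; bids=[-] asks=[#1:6@100 #3:8@102]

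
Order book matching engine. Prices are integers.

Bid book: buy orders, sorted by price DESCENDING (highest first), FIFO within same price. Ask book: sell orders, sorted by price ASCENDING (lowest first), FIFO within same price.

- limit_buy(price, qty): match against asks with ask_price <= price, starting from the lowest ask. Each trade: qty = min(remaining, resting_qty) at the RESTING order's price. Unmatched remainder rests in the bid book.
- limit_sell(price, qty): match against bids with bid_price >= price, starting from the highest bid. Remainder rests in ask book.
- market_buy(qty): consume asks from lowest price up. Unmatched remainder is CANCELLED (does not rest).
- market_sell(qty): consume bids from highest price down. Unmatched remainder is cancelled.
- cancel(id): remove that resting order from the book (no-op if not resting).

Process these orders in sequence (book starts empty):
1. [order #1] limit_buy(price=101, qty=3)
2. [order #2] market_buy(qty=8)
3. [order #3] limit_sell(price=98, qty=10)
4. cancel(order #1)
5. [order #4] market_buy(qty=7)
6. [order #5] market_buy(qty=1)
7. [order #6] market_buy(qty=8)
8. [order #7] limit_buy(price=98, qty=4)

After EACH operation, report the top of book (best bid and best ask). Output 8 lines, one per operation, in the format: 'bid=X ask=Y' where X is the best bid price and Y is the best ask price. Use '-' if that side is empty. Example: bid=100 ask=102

After op 1 [order #1] limit_buy(price=101, qty=3): fills=none; bids=[#1:3@101] asks=[-]
After op 2 [order #2] market_buy(qty=8): fills=none; bids=[#1:3@101] asks=[-]
After op 3 [order #3] limit_sell(price=98, qty=10): fills=#1x#3:3@101; bids=[-] asks=[#3:7@98]
After op 4 cancel(order #1): fills=none; bids=[-] asks=[#3:7@98]
After op 5 [order #4] market_buy(qty=7): fills=#4x#3:7@98; bids=[-] asks=[-]
After op 6 [order #5] market_buy(qty=1): fills=none; bids=[-] asks=[-]
After op 7 [order #6] market_buy(qty=8): fills=none; bids=[-] asks=[-]
After op 8 [order #7] limit_buy(price=98, qty=4): fills=none; bids=[#7:4@98] asks=[-]

Answer: bid=101 ask=-
bid=101 ask=-
bid=- ask=98
bid=- ask=98
bid=- ask=-
bid=- ask=-
bid=- ask=-
bid=98 ask=-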